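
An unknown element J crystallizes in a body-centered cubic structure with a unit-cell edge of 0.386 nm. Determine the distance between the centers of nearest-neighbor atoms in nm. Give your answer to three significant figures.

In a BCC structure, atoms touch along the body diagonal, so √3·a = 4r; the nearest-neighbor distance equals 2r = 0.8660·a.
d = 0.8660 × 0.386 = 0.334 nm.

0.334 nm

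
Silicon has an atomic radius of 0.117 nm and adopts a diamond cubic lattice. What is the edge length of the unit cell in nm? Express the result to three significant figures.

0.540 nm

In a diamond cubic lattice, nearest neighbors lie along the body diagonal with √3·a = 8r.
a = 8r/√3 = 8 × 0.117 / 1.7321 = 0.540 nm.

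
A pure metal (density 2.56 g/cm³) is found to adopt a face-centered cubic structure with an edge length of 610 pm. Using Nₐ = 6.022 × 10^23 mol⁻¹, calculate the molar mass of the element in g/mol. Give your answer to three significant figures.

87.5 g/mol

An FCC cell has Z = 4 atoms; a = 6.100 × 10^-8 cm.
M = ρ·N_A·a³/Z = 2.56 × 6.022 × 10²³ × 2.270 × 10^-22 / 4 = 87.5 g/mol.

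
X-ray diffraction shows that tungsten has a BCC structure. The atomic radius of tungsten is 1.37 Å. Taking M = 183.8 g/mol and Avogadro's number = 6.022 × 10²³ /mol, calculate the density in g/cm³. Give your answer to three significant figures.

In a BCC lattice, atoms touch along the body diagonal, so √3·a = 4r, giving a = 3.164 Å = 3.164 × 10^-8 cm.
With Z = 2, ρ = Z·M/(N_A·a³) = 2 × 183.8 / (6.022 × 10²³ × 3.167 × 10^-23) = 19.27 g/cm³.

19.3 g/cm³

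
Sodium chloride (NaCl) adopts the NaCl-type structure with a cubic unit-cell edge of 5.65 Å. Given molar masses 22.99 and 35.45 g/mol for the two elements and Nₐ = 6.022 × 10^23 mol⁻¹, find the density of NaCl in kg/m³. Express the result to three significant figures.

The NaCl-type structure contains Z = 4 formula units per cell; M(NaCl) = 22.99 + 35.45 = 58.44 g/mol.
a³ = (5.650 × 10^-8 cm)³ = 1.804 × 10^-22 cm³.
ρ = 4 × 58.44 / (6.022 × 10²³ × 1.804 × 10^-22) = 2.152 g/cm³ = 2150 kg/m³.

2150 kg/m³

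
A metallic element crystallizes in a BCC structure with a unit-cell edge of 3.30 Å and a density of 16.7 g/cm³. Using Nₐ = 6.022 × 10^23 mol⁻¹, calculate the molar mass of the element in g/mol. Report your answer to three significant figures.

A BCC cell has Z = 2 atoms; a = 3.300 × 10^-8 cm.
M = ρ·N_A·a³/Z = 16.7 × 6.022 × 10²³ × 3.594 × 10^-23 / 2 = 181 g/mol.

181 g/mol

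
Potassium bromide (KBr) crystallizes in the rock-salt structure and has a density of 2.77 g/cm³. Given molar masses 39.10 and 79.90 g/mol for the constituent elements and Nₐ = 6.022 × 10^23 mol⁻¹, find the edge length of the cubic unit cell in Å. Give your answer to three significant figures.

M(KBr) = 119.0 g/mol; Z = 4 formula units per cell.
a³ = Z·M/(N_A·ρ) = 4 × 119.0 / (6.022 × 10²³ × 2.77) = 2.854 × 10^-22 cm³, so a = 6.584 × 10^-8 cm = 6.58 Å.

6.58 Å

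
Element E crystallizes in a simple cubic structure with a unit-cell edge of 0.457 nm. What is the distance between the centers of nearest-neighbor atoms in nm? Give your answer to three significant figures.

0.457 nm

In a simple cubic structure, atoms touch along the cell edge, so a = 2r; the nearest-neighbor distance equals 2r = 1.000·a.
d = 1.000 × 0.457 = 0.457 nm.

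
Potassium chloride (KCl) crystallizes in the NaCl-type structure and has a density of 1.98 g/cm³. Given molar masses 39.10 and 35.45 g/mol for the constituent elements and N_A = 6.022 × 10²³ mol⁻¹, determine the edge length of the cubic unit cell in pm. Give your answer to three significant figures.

M(KCl) = 74.55 g/mol; Z = 4 formula units per cell.
a³ = Z·M/(N_A·ρ) = 4 × 74.55 / (6.022 × 10²³ × 1.98) = 2.501 × 10^-22 cm³, so a = 6.300 × 10^-8 cm = 630 pm.

630 pm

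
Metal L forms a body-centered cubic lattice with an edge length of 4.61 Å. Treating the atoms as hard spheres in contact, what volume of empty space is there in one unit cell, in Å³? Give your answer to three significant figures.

31.3 Å³

In a BCC lattice atoms touch along the body diagonal, so √3·a = 4r, so r = 0.4330a = 1.996 Å.
V_cell = a³ = 97.97 Å³; V_atoms = 2 × (4/3)πr³ = 66.64 Å³.
Empty space = 97.97 − 66.64 = 31.3 Å³.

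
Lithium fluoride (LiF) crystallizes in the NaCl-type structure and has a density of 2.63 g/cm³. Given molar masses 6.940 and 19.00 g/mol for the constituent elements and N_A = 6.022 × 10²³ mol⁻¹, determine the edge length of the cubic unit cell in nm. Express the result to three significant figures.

0.403 nm

M(LiF) = 25.94 g/mol; Z = 4 formula units per cell.
a³ = Z·M/(N_A·ρ) = 4 × 25.94 / (6.022 × 10²³ × 2.63) = 6.551 × 10^-23 cm³, so a = 4.031 × 10^-8 cm = 0.403 nm.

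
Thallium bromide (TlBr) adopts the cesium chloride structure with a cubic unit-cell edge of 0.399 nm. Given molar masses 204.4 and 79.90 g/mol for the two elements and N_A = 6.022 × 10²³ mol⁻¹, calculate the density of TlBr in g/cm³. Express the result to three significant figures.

The cesium chloride structure contains Z = 1 formula unit per cell; M(TlBr) = 204.4 + 79.90 = 284.3 g/mol.
a³ = (3.990 × 10^-8 cm)³ = 6.352 × 10^-23 cm³.
ρ = 1 × 284.3 / (6.022 × 10²³ × 6.352 × 10^-23) = 7.432 g/cm³.

7.43 g/cm³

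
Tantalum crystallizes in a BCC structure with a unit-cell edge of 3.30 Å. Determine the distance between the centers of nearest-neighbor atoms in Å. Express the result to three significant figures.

In a BCC structure, atoms touch along the body diagonal, so √3·a = 4r; the nearest-neighbor distance equals 2r = 0.8660·a.
d = 0.8660 × 3.30 = 2.86 Å.

2.86 Å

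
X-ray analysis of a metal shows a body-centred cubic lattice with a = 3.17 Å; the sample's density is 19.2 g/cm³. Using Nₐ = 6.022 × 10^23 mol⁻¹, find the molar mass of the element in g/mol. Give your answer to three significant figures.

184 g/mol

A BCC cell has Z = 2 atoms; a = 3.170 × 10^-8 cm.
M = ρ·N_A·a³/Z = 19.2 × 6.022 × 10²³ × 3.186 × 10^-23 / 2 = 184 g/mol.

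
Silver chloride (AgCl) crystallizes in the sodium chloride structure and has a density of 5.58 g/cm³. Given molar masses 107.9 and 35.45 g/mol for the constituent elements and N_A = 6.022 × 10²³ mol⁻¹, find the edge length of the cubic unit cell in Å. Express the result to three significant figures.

M(AgCl) = 143.35 g/mol; Z = 4 formula units per cell.
a³ = Z·M/(N_A·ρ) = 4 × 143.35 / (6.022 × 10²³ × 5.58) = 1.706 × 10^-22 cm³, so a = 5.547 × 10^-8 cm = 5.55 Å.

5.55 Å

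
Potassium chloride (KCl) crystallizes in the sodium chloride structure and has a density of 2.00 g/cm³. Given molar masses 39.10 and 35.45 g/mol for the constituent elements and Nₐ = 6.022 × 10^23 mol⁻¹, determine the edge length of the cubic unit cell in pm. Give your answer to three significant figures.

628 pm

M(KCl) = 74.55 g/mol; Z = 4 formula units per cell.
a³ = Z·M/(N_A·ρ) = 4 × 74.55 / (6.022 × 10²³ × 2.00) = 2.476 × 10^-22 cm³, so a = 6.279 × 10^-8 cm = 628 pm.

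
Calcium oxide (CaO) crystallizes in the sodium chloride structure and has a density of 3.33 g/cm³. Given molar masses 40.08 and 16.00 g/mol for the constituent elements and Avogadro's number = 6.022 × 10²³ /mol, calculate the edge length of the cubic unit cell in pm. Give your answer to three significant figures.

482 pm

M(CaO) = 56.08 g/mol; Z = 4 formula units per cell.
a³ = Z·M/(N_A·ρ) = 4 × 56.08 / (6.022 × 10²³ × 3.33) = 1.119 × 10^-22 cm³, so a = 4.818 × 10^-8 cm = 482 pm.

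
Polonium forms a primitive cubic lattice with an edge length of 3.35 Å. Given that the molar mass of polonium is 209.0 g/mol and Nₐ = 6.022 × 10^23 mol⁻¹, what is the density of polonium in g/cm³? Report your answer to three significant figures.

9.23 g/cm³

A simple cubic unit cell contains Z = 1 atom.
Cell volume: a³ = (3.35 Å)³ = (3.350 × 10^-8 cm)³ = 3.760 × 10^-23 cm³.
ρ = Z·M/(N_A·a³) = 1 × 209.0 / (6.022 × 10²³ × 3.760 × 10^-23) = 9.231 g/cm³.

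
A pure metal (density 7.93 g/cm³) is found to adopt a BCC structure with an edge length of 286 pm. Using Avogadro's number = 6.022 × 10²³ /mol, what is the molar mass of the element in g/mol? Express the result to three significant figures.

A BCC cell has Z = 2 atoms; a = 2.860 × 10^-8 cm.
M = ρ·N_A·a³/Z = 7.93 × 6.022 × 10²³ × 2.339 × 10^-23 / 2 = 55.9 g/mol.

55.9 g/mol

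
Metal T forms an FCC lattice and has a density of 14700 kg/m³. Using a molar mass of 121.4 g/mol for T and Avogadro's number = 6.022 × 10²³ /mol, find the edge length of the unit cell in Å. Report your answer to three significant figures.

With Z = 4 atoms per FCC cell, a³ = Z·M/(N_A·ρ) = 4 × 121.4 / (6.022 × 10²³ × 14.70 g/cm³) = 5.486 × 10^-23 cm³.
a = (5.486 × 10^-23)^(1/3) = 3.800 × 10^-8 cm = 3.80 Å.

3.80 Å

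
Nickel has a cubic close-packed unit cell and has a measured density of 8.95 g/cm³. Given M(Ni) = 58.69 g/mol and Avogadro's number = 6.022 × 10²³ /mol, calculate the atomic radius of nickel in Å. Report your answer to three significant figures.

1.24 Å

For an FCC cell (Z = 4), a³ = Z·M/(N_A·ρ) = 4 × 58.69 / (6.022 × 10²³ × 8.950) = 4.356 × 10^-23 cm³, so a = 3.518 × 10^-8 cm = 3.518 Å.
Atoms touch along the face diagonal, so √2·a = 4r, so r = 0.3536 × a = 1.24 Å.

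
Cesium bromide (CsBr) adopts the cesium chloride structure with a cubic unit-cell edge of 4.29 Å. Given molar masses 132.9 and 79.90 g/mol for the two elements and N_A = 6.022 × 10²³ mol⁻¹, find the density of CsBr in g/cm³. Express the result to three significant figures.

4.48 g/cm³

The cesium chloride structure contains Z = 1 formula unit per cell; M(CsBr) = 132.9 + 79.90 = 212.8 g/mol.
a³ = (4.290 × 10^-8 cm)³ = 7.895 × 10^-23 cm³.
ρ = 1 × 212.8 / (6.022 × 10²³ × 7.895 × 10^-23) = 4.476 g/cm³.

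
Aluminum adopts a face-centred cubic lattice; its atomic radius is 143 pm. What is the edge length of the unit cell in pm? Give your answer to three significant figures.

404 pm

In an FCC lattice, atoms touch along the face diagonal, so √2·a = 4r.
a = 4r/√2 = 4 × 143 / 1.4142 = 404 pm.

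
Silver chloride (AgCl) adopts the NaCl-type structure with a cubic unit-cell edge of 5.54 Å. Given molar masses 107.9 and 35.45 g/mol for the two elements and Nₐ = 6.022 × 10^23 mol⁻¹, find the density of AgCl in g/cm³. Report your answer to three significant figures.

5.60 g/cm³

The NaCl-type structure contains Z = 4 formula units per cell; M(AgCl) = 107.9 + 35.45 = 143.35 g/mol.
a³ = (5.540 × 10^-8 cm)³ = 1.700 × 10^-22 cm³.
ρ = 4 × 143.35 / (6.022 × 10²³ × 1.700 × 10^-22) = 5.600 g/cm³.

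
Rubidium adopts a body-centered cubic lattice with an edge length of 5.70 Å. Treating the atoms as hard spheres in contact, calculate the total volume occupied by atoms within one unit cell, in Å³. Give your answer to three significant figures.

In a BCC lattice atoms touch along the body diagonal, so √3·a = 4r, so r = 0.4330a = 2.468 Å.
V_atoms = Z × (4/3)πr³ = 2 × (4/3)π × (2.468)³ = 126 Å³.

126 Å³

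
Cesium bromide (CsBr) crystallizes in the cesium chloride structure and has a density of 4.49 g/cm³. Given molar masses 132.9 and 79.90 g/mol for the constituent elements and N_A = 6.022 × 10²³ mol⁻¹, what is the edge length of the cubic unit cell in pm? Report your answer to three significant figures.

429 pm

M(CsBr) = 212.8 g/mol; Z = 1 formula unit per cell.
a³ = Z·M/(N_A·ρ) = 1 × 212.8 / (6.022 × 10²³ × 4.49) = 7.870 × 10^-23 cm³, so a = 4.285 × 10^-8 cm = 429 pm.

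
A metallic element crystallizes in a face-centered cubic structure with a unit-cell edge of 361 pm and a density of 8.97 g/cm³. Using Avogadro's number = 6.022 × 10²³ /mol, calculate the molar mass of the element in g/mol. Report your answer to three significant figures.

63.5 g/mol

An FCC cell has Z = 4 atoms; a = 3.610 × 10^-8 cm.
M = ρ·N_A·a³/Z = 8.97 × 6.022 × 10²³ × 4.705 × 10^-23 / 4 = 63.5 g/mol.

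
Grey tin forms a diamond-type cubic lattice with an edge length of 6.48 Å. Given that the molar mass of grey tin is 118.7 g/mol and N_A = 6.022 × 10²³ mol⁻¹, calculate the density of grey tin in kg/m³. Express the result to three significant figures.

A diamond cubic unit cell contains Z = 8 atoms.
Cell volume: a³ = (6.48 Å)³ = (6.480 × 10^-8 cm)³ = 2.721 × 10^-22 cm³.
ρ = Z·M/(N_A·a³) = 8 × 118.7 / (6.022 × 10²³ × 2.721 × 10^-22) = 5.795 g/cm³ = 5800 kg/m³.

5800 kg/m³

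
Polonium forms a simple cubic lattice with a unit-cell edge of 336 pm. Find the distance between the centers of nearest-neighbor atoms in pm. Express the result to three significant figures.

336 pm

In a simple cubic structure, atoms touch along the cell edge, so a = 2r; the nearest-neighbor distance equals 2r = 1.000·a.
d = 1.000 × 336 = 336 pm.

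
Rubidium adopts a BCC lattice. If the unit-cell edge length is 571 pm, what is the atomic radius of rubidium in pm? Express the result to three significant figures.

247 pm

In a BCC lattice, atoms touch along the body diagonal, so √3·a = 4r.
r = √3·a/4 = 1.7321 × 571 / 4 = 247 pm.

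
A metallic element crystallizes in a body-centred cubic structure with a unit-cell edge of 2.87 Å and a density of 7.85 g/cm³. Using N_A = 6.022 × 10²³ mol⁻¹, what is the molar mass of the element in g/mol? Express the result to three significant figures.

55.9 g/mol

A BCC cell has Z = 2 atoms; a = 2.870 × 10^-8 cm.
M = ρ·N_A·a³/Z = 7.85 × 6.022 × 10²³ × 2.364 × 10^-23 / 2 = 55.9 g/mol.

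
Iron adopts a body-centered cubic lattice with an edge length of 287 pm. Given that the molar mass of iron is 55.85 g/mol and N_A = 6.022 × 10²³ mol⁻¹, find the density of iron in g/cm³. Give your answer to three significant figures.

7.85 g/cm³

A BCC unit cell contains Z = 2 atoms.
Cell volume: a³ = (287 pm)³ = (2.870 × 10^-8 cm)³ = 2.364 × 10^-23 cm³.
ρ = Z·M/(N_A·a³) = 2 × 55.85 / (6.022 × 10²³ × 2.364 × 10^-23) = 7.846 g/cm³.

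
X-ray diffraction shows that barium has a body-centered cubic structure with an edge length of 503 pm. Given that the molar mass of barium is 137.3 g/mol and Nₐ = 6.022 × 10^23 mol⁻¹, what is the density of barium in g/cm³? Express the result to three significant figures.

A BCC unit cell contains Z = 2 atoms.
Cell volume: a³ = (503 pm)³ = (5.030 × 10^-8 cm)³ = 1.273 × 10^-22 cm³.
ρ = Z·M/(N_A·a³) = 2 × 137.3 / (6.022 × 10²³ × 1.273 × 10^-22) = 3.583 g/cm³.

3.58 g/cm³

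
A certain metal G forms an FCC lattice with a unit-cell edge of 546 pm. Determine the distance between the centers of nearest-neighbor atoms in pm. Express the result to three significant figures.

386 pm

In an FCC structure, atoms touch along the face diagonal, so √2·a = 4r; the nearest-neighbor distance equals 2r = 0.7071·a.
d = 0.7071 × 546 = 386 pm.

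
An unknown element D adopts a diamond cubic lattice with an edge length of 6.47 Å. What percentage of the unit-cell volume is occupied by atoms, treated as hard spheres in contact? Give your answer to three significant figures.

In a diamond cubic lattice nearest neighbors lie along the body diagonal with √3·a = 8r, so r = 0.2165a = 1.401 Å.
Packing fraction = Z·(4/3)πr³ / a³ = 8 × (4/3)π × (1.401)³ / (6.47)³ = 0.3401 = 34.0%.

34.0%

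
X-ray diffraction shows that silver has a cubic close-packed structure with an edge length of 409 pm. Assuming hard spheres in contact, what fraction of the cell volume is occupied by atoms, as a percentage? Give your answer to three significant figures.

74.0%

In an FCC lattice atoms touch along the face diagonal, so √2·a = 4r, so r = 0.3536a = 144.6 pm.
Packing fraction = Z·(4/3)πr³ / a³ = 4 × (4/3)π × (144.6)³ / (409)³ = 0.7405 = 74.0%.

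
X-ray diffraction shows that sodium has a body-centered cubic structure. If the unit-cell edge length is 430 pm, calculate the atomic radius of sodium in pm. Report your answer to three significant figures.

In a BCC lattice, atoms touch along the body diagonal, so √3·a = 4r.
r = √3·a/4 = 1.7321 × 430 / 4 = 186 pm.

186 pm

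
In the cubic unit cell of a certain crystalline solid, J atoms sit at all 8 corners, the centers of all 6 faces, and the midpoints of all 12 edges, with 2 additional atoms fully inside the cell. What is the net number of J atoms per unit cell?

9

Corner atoms are shared by 8 cells (1/8 each), face atoms by 2 (1/2 each), edge atoms by 4 (1/4 each), interior atoms are unshared.
Net atoms = 8 × 1/8 + 6 × 1/2 + 12 × 1/4 + 2 = 1 + 3 + 3 + 2 = 9.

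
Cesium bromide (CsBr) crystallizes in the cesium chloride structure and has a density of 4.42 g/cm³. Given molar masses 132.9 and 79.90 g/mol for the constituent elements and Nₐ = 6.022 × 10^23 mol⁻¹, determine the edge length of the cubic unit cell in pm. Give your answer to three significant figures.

431 pm

M(CsBr) = 212.8 g/mol; Z = 1 formula unit per cell.
a³ = Z·M/(N_A·ρ) = 1 × 212.8 / (6.022 × 10²³ × 4.42) = 7.995 × 10^-23 cm³, so a = 4.308 × 10^-8 cm = 431 pm.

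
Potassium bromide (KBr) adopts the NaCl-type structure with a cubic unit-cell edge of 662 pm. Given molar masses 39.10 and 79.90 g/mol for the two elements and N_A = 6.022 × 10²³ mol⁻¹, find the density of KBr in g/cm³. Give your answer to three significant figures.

The NaCl-type structure contains Z = 4 formula units per cell; M(KBr) = 39.10 + 79.90 = 119.0 g/mol.
a³ = (6.620 × 10^-8 cm)³ = 2.901 × 10^-22 cm³.
ρ = 4 × 119.0 / (6.022 × 10²³ × 2.901 × 10^-22) = 2.725 g/cm³.

2.72 g/cm³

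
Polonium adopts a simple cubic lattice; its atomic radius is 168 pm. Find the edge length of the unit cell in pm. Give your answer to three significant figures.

336 pm

In a simple cubic lattice, atoms touch along the cell edge, so a = 2r.
a = 2r = 2 × 168 = 336 pm.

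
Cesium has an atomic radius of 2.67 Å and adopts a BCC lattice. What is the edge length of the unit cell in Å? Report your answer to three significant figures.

In a BCC lattice, atoms touch along the body diagonal, so √3·a = 4r.
a = 4r/√3 = 4 × 2.67 / 1.7321 = 6.17 Å.

6.17 Å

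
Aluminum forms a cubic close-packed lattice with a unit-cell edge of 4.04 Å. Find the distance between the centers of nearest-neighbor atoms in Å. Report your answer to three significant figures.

In an FCC structure, atoms touch along the face diagonal, so √2·a = 4r; the nearest-neighbor distance equals 2r = 0.7071·a.
d = 0.7071 × 4.04 = 2.86 Å.

2.86 Å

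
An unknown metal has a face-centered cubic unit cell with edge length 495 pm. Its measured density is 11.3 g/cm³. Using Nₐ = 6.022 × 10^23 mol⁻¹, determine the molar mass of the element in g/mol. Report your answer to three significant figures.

An FCC cell has Z = 4 atoms; a = 4.950 × 10^-8 cm.
M = ρ·N_A·a³/Z = 11.3 × 6.022 × 10²³ × 1.213 × 10^-22 / 4 = 206 g/mol.

206 g/mol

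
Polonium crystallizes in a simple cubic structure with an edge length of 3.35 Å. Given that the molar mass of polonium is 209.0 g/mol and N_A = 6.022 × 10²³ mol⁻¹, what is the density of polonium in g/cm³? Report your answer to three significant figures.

9.23 g/cm³

A simple cubic unit cell contains Z = 1 atom.
Cell volume: a³ = (3.35 Å)³ = (3.350 × 10^-8 cm)³ = 3.760 × 10^-23 cm³.
ρ = Z·M/(N_A·a³) = 1 × 209.0 / (6.022 × 10²³ × 3.760 × 10^-23) = 9.231 g/cm³.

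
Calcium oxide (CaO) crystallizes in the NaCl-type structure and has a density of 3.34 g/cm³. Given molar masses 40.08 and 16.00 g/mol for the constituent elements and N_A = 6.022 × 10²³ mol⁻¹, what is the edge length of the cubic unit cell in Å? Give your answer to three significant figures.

M(CaO) = 56.08 g/mol; Z = 4 formula units per cell.
a³ = Z·M/(N_A·ρ) = 4 × 56.08 / (6.022 × 10²³ × 3.34) = 1.115 × 10^-22 cm³, so a = 4.813 × 10^-8 cm = 4.81 Å.

4.81 Å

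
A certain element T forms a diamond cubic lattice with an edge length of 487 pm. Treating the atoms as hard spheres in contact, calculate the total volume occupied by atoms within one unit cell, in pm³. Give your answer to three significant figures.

In a diamond cubic lattice nearest neighbors lie along the body diagonal with √3·a = 8r, so r = 0.2165a = 105.4 pm.
V_atoms = Z × (4/3)πr³ = 8 × (4/3)π × (105.4)³ = 3.93 × 10^7 pm³.

3.93 × 10^7 pm³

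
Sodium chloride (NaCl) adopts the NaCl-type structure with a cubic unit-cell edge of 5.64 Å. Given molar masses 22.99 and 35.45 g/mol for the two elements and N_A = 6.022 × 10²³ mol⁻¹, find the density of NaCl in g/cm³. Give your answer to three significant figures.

2.16 g/cm³

The NaCl-type structure contains Z = 4 formula units per cell; M(NaCl) = 22.99 + 35.45 = 58.44 g/mol.
a³ = (5.640 × 10^-8 cm)³ = 1.794 × 10^-22 cm³.
ρ = 4 × 58.44 / (6.022 × 10²³ × 1.794 × 10^-22) = 2.164 g/cm³.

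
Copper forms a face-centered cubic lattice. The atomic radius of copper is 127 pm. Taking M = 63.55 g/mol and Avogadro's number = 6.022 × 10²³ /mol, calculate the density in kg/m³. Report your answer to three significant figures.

In an FCC lattice, atoms touch along the face diagonal, so √2·a = 4r, giving a = 359.2 pm = 3.592 × 10^-8 cm.
With Z = 4, ρ = Z·M/(N_A·a³) = 4 × 63.55 / (6.022 × 10²³ × 4.635 × 10^-23) = 9.107 g/cm³ = 9110 kg/m³.

9110 kg/m³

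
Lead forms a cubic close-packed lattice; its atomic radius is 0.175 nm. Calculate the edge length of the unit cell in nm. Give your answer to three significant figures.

0.495 nm

In an FCC lattice, atoms touch along the face diagonal, so √2·a = 4r.
a = 4r/√2 = 4 × 0.175 / 1.4142 = 0.495 nm.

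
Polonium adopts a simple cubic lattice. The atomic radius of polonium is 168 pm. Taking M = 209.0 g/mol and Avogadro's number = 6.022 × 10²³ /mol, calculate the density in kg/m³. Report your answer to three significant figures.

9150 kg/m³

In a simple cubic lattice, atoms touch along the cell edge, so a = 2r, giving a = 336.0 pm = 3.360 × 10^-8 cm.
With Z = 1, ρ = Z·M/(N_A·a³) = 1 × 209.0 / (6.022 × 10²³ × 3.793 × 10^-23) = 9.149 g/cm³ = 9150 kg/m³.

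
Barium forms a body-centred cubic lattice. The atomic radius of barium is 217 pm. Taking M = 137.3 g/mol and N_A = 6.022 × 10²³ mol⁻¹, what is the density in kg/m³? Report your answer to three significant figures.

In a BCC lattice, atoms touch along the body diagonal, so √3·a = 4r, giving a = 501.1 pm = 5.011 × 10^-8 cm.
With Z = 2, ρ = Z·M/(N_A·a³) = 2 × 137.3 / (6.022 × 10²³ × 1.259 × 10^-22) = 3.623 g/cm³ = 3620 kg/m³.

3620 kg/m³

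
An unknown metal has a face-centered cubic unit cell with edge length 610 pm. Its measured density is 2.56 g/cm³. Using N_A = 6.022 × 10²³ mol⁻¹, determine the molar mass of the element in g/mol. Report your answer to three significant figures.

An FCC cell has Z = 4 atoms; a = 6.100 × 10^-8 cm.
M = ρ·N_A·a³/Z = 2.56 × 6.022 × 10²³ × 2.270 × 10^-22 / 4 = 87.5 g/mol.

87.5 g/mol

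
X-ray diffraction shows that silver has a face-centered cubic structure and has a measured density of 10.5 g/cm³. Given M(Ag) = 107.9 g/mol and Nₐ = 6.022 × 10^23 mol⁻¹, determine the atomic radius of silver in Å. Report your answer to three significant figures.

1.44 Å

For an FCC cell (Z = 4), a³ = Z·M/(N_A·ρ) = 4 × 107.9 / (6.022 × 10²³ × 10.50) = 6.826 × 10^-23 cm³, so a = 4.087 × 10^-8 cm = 4.087 Å.
Atoms touch along the face diagonal, so √2·a = 4r, so r = 0.3536 × a = 1.44 Å.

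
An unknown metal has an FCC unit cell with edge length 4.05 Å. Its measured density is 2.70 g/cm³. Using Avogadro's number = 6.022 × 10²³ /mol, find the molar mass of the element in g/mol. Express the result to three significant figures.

27.0 g/mol

An FCC cell has Z = 4 atoms; a = 4.050 × 10^-8 cm.
M = ρ·N_A·a³/Z = 2.70 × 6.022 × 10²³ × 6.643 × 10^-23 / 4 = 27.0 g/mol.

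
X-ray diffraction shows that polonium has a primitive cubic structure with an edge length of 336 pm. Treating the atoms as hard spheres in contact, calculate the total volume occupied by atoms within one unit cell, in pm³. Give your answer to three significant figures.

In a simple cubic lattice atoms touch along the cell edge, so a = 2r, so r = 0.5000a = 168.0 pm.
V_atoms = Z × (4/3)πr³ = 1 × (4/3)π × (168.0)³ = 1.99 × 10^7 pm³.

1.99 × 10^7 pm³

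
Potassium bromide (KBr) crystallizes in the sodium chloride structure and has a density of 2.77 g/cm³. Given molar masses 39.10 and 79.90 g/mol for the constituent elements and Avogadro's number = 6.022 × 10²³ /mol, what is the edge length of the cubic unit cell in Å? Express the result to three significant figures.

M(KBr) = 119.0 g/mol; Z = 4 formula units per cell.
a³ = Z·M/(N_A·ρ) = 4 × 119.0 / (6.022 × 10²³ × 2.77) = 2.854 × 10^-22 cm³, so a = 6.584 × 10^-8 cm = 6.58 Å.

6.58 Å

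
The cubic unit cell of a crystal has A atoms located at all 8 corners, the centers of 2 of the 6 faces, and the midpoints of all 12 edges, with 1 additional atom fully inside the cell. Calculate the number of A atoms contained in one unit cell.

Corner atoms are shared by 8 cells (1/8 each), face atoms by 2 (1/2 each), edge atoms by 4 (1/4 each), interior atoms are unshared.
Net atoms = 8 × 1/8 + 2 × 1/2 + 12 × 1/4 + 1 = 1 + 1 + 3 + 1 = 6.

6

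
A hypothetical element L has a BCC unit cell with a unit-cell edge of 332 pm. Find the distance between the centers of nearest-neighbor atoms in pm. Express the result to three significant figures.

288 pm

In a BCC structure, atoms touch along the body diagonal, so √3·a = 4r; the nearest-neighbor distance equals 2r = 0.8660·a.
d = 0.8660 × 332 = 288 pm.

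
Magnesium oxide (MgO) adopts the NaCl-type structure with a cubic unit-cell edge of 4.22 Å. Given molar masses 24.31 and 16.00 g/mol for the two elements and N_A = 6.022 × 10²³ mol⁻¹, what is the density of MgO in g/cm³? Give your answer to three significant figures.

3.56 g/cm³

The NaCl-type structure contains Z = 4 formula units per cell; M(MgO) = 24.31 + 16.00 = 40.31 g/mol.
a³ = (4.220 × 10^-8 cm)³ = 7.515 × 10^-23 cm³.
ρ = 4 × 40.31 / (6.022 × 10²³ × 7.515 × 10^-23) = 3.563 g/cm³.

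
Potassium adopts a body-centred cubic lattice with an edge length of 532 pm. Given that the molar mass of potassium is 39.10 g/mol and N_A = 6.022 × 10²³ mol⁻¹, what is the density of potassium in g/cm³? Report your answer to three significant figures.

A BCC unit cell contains Z = 2 atoms.
Cell volume: a³ = (532 pm)³ = (5.320 × 10^-8 cm)³ = 1.506 × 10^-22 cm³.
ρ = Z·M/(N_A·a³) = 2 × 39.10 / (6.022 × 10²³ × 1.506 × 10^-22) = 0.8624 g/cm³.

0.862 g/cm³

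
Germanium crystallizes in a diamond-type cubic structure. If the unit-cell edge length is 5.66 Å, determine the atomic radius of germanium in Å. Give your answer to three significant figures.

1.23 Å

In a diamond cubic lattice, nearest neighbors lie along the body diagonal with √3·a = 8r.
r = √3·a/8 = 1.7321 × 5.66 / 8 = 1.23 Å.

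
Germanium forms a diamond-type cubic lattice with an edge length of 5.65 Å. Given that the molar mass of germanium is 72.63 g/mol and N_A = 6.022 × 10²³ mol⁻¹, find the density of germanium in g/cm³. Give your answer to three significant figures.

A diamond cubic unit cell contains Z = 8 atoms.
Cell volume: a³ = (5.65 Å)³ = (5.650 × 10^-8 cm)³ = 1.804 × 10^-22 cm³.
ρ = Z·M/(N_A·a³) = 8 × 72.63 / (6.022 × 10²³ × 1.804 × 10^-22) = 5.350 g/cm³.

5.35 g/cm³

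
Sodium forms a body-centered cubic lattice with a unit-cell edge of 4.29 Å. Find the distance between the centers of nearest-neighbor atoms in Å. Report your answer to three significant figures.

3.72 Å

In a BCC structure, atoms touch along the body diagonal, so √3·a = 4r; the nearest-neighbor distance equals 2r = 0.8660·a.
d = 0.8660 × 4.29 = 3.72 Å.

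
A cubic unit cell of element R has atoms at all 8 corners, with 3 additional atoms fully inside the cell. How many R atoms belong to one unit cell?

4

Corner atoms are shared by 8 cells (1/8 each), interior atoms are unshared.
Net atoms = 8 × 1/8 + 3 = 1 + 3 = 4.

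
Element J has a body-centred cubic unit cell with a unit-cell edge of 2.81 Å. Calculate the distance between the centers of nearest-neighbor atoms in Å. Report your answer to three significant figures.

In a BCC structure, atoms touch along the body diagonal, so √3·a = 4r; the nearest-neighbor distance equals 2r = 0.8660·a.
d = 0.8660 × 2.81 = 2.43 Å.

2.43 Å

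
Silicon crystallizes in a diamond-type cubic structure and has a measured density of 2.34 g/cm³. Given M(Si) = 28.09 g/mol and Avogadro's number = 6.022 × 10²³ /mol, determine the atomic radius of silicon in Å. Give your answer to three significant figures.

1.17 Å

For a diamond cubic cell (Z = 8), a³ = Z·M/(N_A·ρ) = 8 × 28.09 / (6.022 × 10²³ × 2.340) = 1.595 × 10^-22 cm³, so a = 5.423 × 10^-8 cm = 5.423 Å.
Nearest neighbors lie along the body diagonal with √3·a = 8r, so r = 0.2165 × a = 1.17 Å.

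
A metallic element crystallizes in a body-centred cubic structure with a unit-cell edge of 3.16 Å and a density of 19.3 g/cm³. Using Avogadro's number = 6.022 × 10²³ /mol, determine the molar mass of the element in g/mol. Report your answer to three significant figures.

A BCC cell has Z = 2 atoms; a = 3.160 × 10^-8 cm.
M = ρ·N_A·a³/Z = 19.3 × 6.022 × 10²³ × 3.155 × 10^-23 / 2 = 183 g/mol.

183 g/mol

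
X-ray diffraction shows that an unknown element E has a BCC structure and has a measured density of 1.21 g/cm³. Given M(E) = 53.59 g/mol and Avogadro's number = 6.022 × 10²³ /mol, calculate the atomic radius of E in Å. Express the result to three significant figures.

2.29 Å

For a BCC cell (Z = 2), a³ = Z·M/(N_A·ρ) = 2 × 53.59 / (6.022 × 10²³ × 1.210) = 1.471 × 10^-22 cm³, so a = 5.279 × 10^-8 cm = 5.279 Å.
Atoms touch along the body diagonal, so √3·a = 4r, so r = 0.4330 × a = 2.29 Å.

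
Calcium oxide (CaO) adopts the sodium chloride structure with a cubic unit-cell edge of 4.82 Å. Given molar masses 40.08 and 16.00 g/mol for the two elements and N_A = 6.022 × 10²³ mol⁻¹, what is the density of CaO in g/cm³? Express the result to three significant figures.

3.33 g/cm³

The sodium chloride structure contains Z = 4 formula units per cell; M(CaO) = 40.08 + 16.00 = 56.08 g/mol.
a³ = (4.820 × 10^-8 cm)³ = 1.120 × 10^-22 cm³.
ρ = 4 × 56.08 / (6.022 × 10²³ × 1.120 × 10^-22) = 3.326 g/cm³.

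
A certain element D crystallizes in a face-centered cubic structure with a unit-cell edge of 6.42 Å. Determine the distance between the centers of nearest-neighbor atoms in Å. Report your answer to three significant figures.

In an FCC structure, atoms touch along the face diagonal, so √2·a = 4r; the nearest-neighbor distance equals 2r = 0.7071·a.
d = 0.7071 × 6.42 = 4.54 Å.

4.54 Å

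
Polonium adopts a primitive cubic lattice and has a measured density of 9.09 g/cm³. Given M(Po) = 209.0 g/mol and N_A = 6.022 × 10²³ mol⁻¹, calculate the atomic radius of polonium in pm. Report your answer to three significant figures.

168 pm

For a simple cubic cell (Z = 1), a³ = Z·M/(N_A·ρ) = 1 × 209.0 / (6.022 × 10²³ × 9.090) = 3.818 × 10^-23 cm³, so a = 3.367 × 10^-8 cm = 336.7 pm.
Atoms touch along the cell edge, so a = 2r, so r = 0.5000 × a = 168 pm.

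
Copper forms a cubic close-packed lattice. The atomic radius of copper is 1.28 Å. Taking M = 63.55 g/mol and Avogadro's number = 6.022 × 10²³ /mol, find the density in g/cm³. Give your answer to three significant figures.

8.90 g/cm³

In an FCC lattice, atoms touch along the face diagonal, so √2·a = 4r, giving a = 3.620 Å = 3.620 × 10^-8 cm.
With Z = 4, ρ = Z·M/(N_A·a³) = 4 × 63.55 / (6.022 × 10²³ × 4.745 × 10^-23) = 8.895 g/cm³.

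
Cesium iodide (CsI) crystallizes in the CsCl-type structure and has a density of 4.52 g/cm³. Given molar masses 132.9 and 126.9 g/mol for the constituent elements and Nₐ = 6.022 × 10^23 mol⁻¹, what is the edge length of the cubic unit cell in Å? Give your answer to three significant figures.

M(CsI) = 259.8 g/mol; Z = 1 formula unit per cell.
a³ = Z·M/(N_A·ρ) = 1 × 259.8 / (6.022 × 10²³ × 4.52) = 9.545 × 10^-23 cm³, so a = 4.570 × 10^-8 cm = 4.57 Å.

4.57 Å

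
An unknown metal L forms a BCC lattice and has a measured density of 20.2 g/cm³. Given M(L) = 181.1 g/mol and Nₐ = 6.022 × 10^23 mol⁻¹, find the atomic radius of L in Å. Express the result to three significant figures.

1.34 Å

For a BCC cell (Z = 2), a³ = Z·M/(N_A·ρ) = 2 × 181.1 / (6.022 × 10²³ × 20.20) = 2.978 × 10^-23 cm³, so a = 3.099 × 10^-8 cm = 3.099 Å.
Atoms touch along the body diagonal, so √3·a = 4r, so r = 0.4330 × a = 1.34 Å.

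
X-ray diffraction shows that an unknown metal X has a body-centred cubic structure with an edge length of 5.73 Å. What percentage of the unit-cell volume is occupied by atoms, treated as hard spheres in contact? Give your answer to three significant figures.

68.0%

In a BCC lattice atoms touch along the body diagonal, so √3·a = 4r, so r = 0.4330a = 2.481 Å.
Packing fraction = Z·(4/3)πr³ / a³ = 2 × (4/3)π × (2.481)³ / (5.73)³ = 0.6802 = 68.0%.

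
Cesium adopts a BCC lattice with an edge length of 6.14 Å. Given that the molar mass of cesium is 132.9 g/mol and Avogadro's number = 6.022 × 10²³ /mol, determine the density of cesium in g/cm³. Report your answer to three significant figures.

1.91 g/cm³

A BCC unit cell contains Z = 2 atoms.
Cell volume: a³ = (6.14 Å)³ = (6.140 × 10^-8 cm)³ = 2.315 × 10^-22 cm³.
ρ = Z·M/(N_A·a³) = 2 × 132.9 / (6.022 × 10²³ × 2.315 × 10^-22) = 1.907 g/cm³.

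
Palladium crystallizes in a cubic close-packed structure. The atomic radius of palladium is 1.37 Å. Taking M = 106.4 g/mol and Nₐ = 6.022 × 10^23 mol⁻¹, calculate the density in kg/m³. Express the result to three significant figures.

12100 kg/m³

In an FCC lattice, atoms touch along the face diagonal, so √2·a = 4r, giving a = 3.875 Å = 3.875 × 10^-8 cm.
With Z = 4, ρ = Z·M/(N_A·a³) = 4 × 106.4 / (6.022 × 10²³ × 5.818 × 10^-23) = 12.15 g/cm³ = 12100 kg/m³.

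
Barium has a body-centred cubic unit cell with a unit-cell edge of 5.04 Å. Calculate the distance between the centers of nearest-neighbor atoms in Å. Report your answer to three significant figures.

In a BCC structure, atoms touch along the body diagonal, so √3·a = 4r; the nearest-neighbor distance equals 2r = 0.8660·a.
d = 0.8660 × 5.04 = 4.36 Å.

4.36 Å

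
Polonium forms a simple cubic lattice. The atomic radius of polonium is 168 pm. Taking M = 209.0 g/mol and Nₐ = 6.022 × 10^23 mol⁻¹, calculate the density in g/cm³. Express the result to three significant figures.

In a simple cubic lattice, atoms touch along the cell edge, so a = 2r, giving a = 336.0 pm = 3.360 × 10^-8 cm.
With Z = 1, ρ = Z·M/(N_A·a³) = 1 × 209.0 / (6.022 × 10²³ × 3.793 × 10^-23) = 9.149 g/cm³.

9.15 g/cm³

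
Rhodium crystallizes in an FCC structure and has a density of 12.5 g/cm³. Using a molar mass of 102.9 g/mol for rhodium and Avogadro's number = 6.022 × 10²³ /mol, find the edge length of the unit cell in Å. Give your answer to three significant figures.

With Z = 4 atoms per FCC cell, a³ = Z·M/(N_A·ρ) = 4 × 102.9 / (6.022 × 10²³ × 12.50 g/cm³) = 5.468 × 10^-23 cm³.
a = (5.468 × 10^-23)^(1/3) = 3.796 × 10^-8 cm = 3.80 Å.

3.80 Å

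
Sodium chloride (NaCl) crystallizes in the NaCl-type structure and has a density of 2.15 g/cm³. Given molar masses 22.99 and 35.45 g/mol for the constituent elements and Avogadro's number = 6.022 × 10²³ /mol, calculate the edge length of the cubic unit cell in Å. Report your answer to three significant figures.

M(NaCl) = 58.44 g/mol; Z = 4 formula units per cell.
a³ = Z·M/(N_A·ρ) = 4 × 58.44 / (6.022 × 10²³ × 2.15) = 1.805 × 10^-22 cm³, so a = 5.652 × 10^-8 cm = 5.65 Å.

5.65 Å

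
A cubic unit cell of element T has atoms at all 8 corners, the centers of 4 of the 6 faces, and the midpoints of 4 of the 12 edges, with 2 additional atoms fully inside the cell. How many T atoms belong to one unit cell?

Corner atoms are shared by 8 cells (1/8 each), face atoms by 2 (1/2 each), edge atoms by 4 (1/4 each), interior atoms are unshared.
Net atoms = 8 × 1/8 + 4 × 1/2 + 4 × 1/4 + 2 = 1 + 2 + 1 + 2 = 6.

6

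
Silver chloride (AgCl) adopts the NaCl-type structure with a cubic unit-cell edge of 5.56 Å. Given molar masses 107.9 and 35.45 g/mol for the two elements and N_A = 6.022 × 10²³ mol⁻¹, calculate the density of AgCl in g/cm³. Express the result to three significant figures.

The NaCl-type structure contains Z = 4 formula units per cell; M(AgCl) = 107.9 + 35.45 = 143.35 g/mol.
a³ = (5.560 × 10^-8 cm)³ = 1.719 × 10^-22 cm³.
ρ = 4 × 143.35 / (6.022 × 10²³ × 1.719 × 10^-22) = 5.540 g/cm³.

5.54 g/cm³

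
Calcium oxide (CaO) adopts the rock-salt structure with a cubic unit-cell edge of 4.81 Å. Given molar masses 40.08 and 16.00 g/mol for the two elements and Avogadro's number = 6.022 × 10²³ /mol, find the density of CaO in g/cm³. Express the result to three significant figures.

The rock-salt structure contains Z = 4 formula units per cell; M(CaO) = 40.08 + 16.00 = 56.08 g/mol.
a³ = (4.810 × 10^-8 cm)³ = 1.113 × 10^-22 cm³.
ρ = 4 × 56.08 / (6.022 × 10²³ × 1.113 × 10^-22) = 3.347 g/cm³.

3.35 g/cm³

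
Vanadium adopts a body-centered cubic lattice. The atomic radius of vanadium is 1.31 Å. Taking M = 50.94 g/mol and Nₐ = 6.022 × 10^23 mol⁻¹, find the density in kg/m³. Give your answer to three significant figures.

6110 kg/m³

In a BCC lattice, atoms touch along the body diagonal, so √3·a = 4r, giving a = 3.025 Å = 3.025 × 10^-8 cm.
With Z = 2, ρ = Z·M/(N_A·a³) = 2 × 50.94 / (6.022 × 10²³ × 2.769 × 10^-23) = 6.110 g/cm³ = 6110 kg/m³.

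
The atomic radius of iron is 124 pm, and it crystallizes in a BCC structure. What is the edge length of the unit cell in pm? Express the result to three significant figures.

286 pm

In a BCC lattice, atoms touch along the body diagonal, so √3·a = 4r.
a = 4r/√3 = 4 × 124 / 1.7321 = 286 pm.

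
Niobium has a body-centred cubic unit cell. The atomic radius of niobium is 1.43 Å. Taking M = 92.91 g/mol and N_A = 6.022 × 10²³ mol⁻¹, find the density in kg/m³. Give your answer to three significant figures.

8570 kg/m³

In a BCC lattice, atoms touch along the body diagonal, so √3·a = 4r, giving a = 3.302 Å = 3.302 × 10^-8 cm.
With Z = 2, ρ = Z·M/(N_A·a³) = 2 × 92.91 / (6.022 × 10²³ × 3.602 × 10^-23) = 8.567 g/cm³ = 8570 kg/m³.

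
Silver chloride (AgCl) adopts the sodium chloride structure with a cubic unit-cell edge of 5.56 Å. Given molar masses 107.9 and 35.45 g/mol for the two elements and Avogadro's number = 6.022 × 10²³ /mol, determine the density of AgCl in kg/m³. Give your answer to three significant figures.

The sodium chloride structure contains Z = 4 formula units per cell; M(AgCl) = 107.9 + 35.45 = 143.35 g/mol.
a³ = (5.560 × 10^-8 cm)³ = 1.719 × 10^-22 cm³.
ρ = 4 × 143.35 / (6.022 × 10²³ × 1.719 × 10^-22) = 5.540 g/cm³ = 5540 kg/m³.

5540 kg/m³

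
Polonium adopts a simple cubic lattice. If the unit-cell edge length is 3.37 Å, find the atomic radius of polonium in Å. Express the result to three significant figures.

In a simple cubic lattice, atoms touch along the cell edge, so a = 2r.
r = a/2 = 3.37/2 = 1.69 Å.

1.69 Å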